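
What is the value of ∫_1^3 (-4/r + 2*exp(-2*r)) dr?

-4*log(3) - exp(-6) + exp(-2)

An antiderivative is F(r) = -4*log(r) - exp(-2*r).
Then F(3) - F(1) = (-4*log(3) - exp(-6)) - (-exp(-2)) = -4*log(3) - exp(-6) + exp(-2).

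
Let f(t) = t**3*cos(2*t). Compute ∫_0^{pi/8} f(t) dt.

-3*sqrt(2)/16 - 3*sqrt(2)*pi/64 + sqrt(2)*pi**3/2048 + 3*sqrt(2)*pi**2/512 + 3/8

Integrate by parts 3 times (u = t^3, dv = cos(2*t) dt).
An antiderivative is F(t) = t**3*sin(2*t)/2 + 3*t**2*cos(2*t)/4 - 3*t*sin(2*t)/4 - 3*cos(2*t)/8.
Then F(pi/8) - F(0) = (sqrt(2)*(-384 - 96*pi + pi**3 + 12*pi**2)/2048) - (-3/8) = -3*sqrt(2)/16 - 3*sqrt(2)*pi/64 + sqrt(2)*pi**3/2048 + 3*sqrt(2)*pi**2/512 + 3/8.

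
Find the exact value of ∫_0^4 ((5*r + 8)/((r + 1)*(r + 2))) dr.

Factor the denominator: r**2 + 3*r + 2 = (r + 2)(r + 1).
Partial fractions: (5*r + 8)/((r + 1)*(r + 2)) = 2/(r + 2) + 3/(r + 1).
An antiderivative is F(r) = 3*log(r + 1) + 2*log(r + 2).
Then F(4) - F(0) = (2*log(2) + 2*log(3) + 3*log(5)) - (log(4)) = 2*log(3) + 3*log(5).

2*log(3) + 3*log(5)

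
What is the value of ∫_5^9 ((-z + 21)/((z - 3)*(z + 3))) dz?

log(16/3)

Factor the denominator: z**2 - 9 = (z + 3)(z - 3).
Partial fractions: (-z + 21)/((z - 3)*(z + 3)) = -4/(z + 3) + 3/(z - 3).
An antiderivative is F(z) = 3*log(z - 3) - 4*log(z + 3).
Then F(9) - F(5) = (-log(96)) - (-9*log(2)) = log(16/3).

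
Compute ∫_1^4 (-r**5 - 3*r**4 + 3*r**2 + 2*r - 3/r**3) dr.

By the power rule, an antiderivative is F(r) = -r**6/6 - 3*r**5/5 + r**3 + r**2 + 3/(2*r**2).
Then F(4) - F(1) = (-584147/480) - (41/15) = -195153/160.

-195153/160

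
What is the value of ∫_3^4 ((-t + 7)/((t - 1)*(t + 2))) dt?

Factor the denominator: t**2 + t - 2 = (t + 2)(t - 1).
Partial fractions: (-t + 7)/((t - 1)*(t + 2)) = -3/(t + 2) + 2/(t - 1).
An antiderivative is F(t) = 2*log(t - 1) - 3*log(t + 2).
Then F(4) - F(3) = (-log(24)) - (-3*log(5) + 2*log(2)) = -5*log(2) - log(3) + 3*log(5).

-5*log(2) - log(3) + 3*log(5)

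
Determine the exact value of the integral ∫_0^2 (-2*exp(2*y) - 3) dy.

-exp(4) - 5

An antiderivative is F(y) = -exp(2*y) - 3*y.
Then F(2) - F(0) = (-exp(4) - 6) - (-1) = -exp(4) - 5.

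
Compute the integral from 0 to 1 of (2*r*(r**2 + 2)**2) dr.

19/3

Let u = r**2 + 2, so du = 2*r dr. When r = 0, u = 2; when r = 1, u = 3.
The integral becomes ∫ u**2 du from 2 to 3, with antiderivative u**3/3.
Back in r: F(r) = (r**2 + 2)**3/3.
Then F(1) - F(0) = (9) - (8/3) = 19/3.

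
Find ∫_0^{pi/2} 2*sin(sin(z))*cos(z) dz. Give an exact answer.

Let u = sin(z), so du = cos(z) dz. When z = 0, u = 0; when z = pi/2, u = 1.
The integral becomes 2·∫ sin(u) du from 0 to 1, with antiderivative -2*cos(u).
Back in z: F(z) = -2*cos(sin(z)).
Then F(pi/2) - F(0) = (-2*cos(1)) - (-2) = 2 - 2*cos(1).

2 - 2*cos(1)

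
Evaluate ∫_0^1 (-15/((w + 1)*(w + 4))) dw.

Factor the denominator: w**2 + 5*w + 4 = (w + 4)(w + 1).
Partial fractions: -15/((w + 1)*(w + 4)) = 5/(w + 4) - 5/(w + 1).
An antiderivative is F(w) = -5*log(w + 1) + 5*log(w + 4).
Then F(1) - F(0) = (-5*log(2) + 5*log(5)) - (10*log(2)) = -15*log(2) + 5*log(5).

-15*log(2) + 5*log(5)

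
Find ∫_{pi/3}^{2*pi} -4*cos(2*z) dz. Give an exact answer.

sqrt(3)

An antiderivative is F(z) = -2*sin(2*z).
Then F(2*pi) - F(pi/3) = (0) - (-sqrt(3)) = sqrt(3).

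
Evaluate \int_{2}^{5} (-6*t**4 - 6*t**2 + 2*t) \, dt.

-19623/5

By the power rule, an antiderivative is F(t) = -6*t**5/5 - 2*t**3 + t**2.
Then F(5) - F(2) = (-3975) - (-252/5) = -19623/5.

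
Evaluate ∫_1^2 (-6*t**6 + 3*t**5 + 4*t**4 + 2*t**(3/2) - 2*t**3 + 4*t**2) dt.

By the power rule, an antiderivative is F(t) = -6*t**7/7 + t**6/2 + 4*t**(5/2)/5 + 4*t**5/5 - t**4/2 + 4*t**3/3.
Then F(2) - F(1) = (-5192/105 + 16*sqrt(2)/5) - (218/105) = -1082/21 + 16*sqrt(2)/5.

-1082/21 + 16*sqrt(2)/5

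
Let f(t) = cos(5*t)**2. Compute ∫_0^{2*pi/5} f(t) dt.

pi/5

Use the identity cos^2(5*t) = (1 + cos(10*t))/2.
An antiderivative is F(t) = t/2 + sin(10*t)/20.
Then F(2*pi/5) - F(0) = (pi/5) - (0) = pi/5.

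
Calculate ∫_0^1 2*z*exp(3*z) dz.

Integrate by parts once (u = z, dv = 2*exp(3*z) dz).
An antiderivative is F(z) = (6*z - 2)*exp(3*z)/9.
Then F(1) - F(0) = (4*exp(3)/9) - (-2/9) = 2/9 + 4*exp(3)/9.

2/9 + 4*exp(3)/9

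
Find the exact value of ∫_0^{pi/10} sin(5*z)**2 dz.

pi/20

Use the identity sin^2(5*z) = (1 - cos(10*z))/2.
An antiderivative is F(z) = z/2 - sin(10*z)/20.
Then F(pi/10) - F(0) = (pi/20) - (0) = pi/20.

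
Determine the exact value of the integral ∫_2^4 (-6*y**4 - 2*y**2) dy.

-18416/15

By the power rule, an antiderivative is F(y) = -6*y**5/5 - 2*y**3/3.
Then F(4) - F(2) = (-19072/15) - (-656/15) = -18416/15.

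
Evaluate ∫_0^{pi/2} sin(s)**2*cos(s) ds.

Let u = sin(s), so du = cos(s) ds. When s = 0, u = 0; when s = pi/2, u = 1.
The integral becomes ∫ u**2 du from 0 to 1, with antiderivative u**3/3.
Back in s: F(s) = sin(s)**3/3.
Then F(pi/2) - F(0) = (1/3) - (0) = 1/3.

1/3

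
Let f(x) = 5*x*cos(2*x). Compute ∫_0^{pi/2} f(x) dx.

-5/2

Integrate by parts once (u = x, dv = 5*cos(2*x) dx).
An antiderivative is F(x) = 5*x*sin(2*x)/2 + 5*cos(2*x)/4.
Then F(pi/2) - F(0) = (-5/4) - (5/4) = -5/2.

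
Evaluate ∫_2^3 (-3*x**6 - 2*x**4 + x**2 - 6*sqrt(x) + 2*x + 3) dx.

By the power rule, an antiderivative is F(x) = -3*x**7/7 - 2*x**5/5 - 4*x**(3/2) + x**3/3 + x**2 + 3*x.
Then F(3) - F(2) = (-35262/35 - 12*sqrt(3)) - (-5774/105 - 8*sqrt(2)) = -100012/105 - 12*sqrt(3) + 8*sqrt(2).

-100012/105 - 12*sqrt(3) + 8*sqrt(2)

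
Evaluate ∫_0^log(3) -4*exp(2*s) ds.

An antiderivative is F(s) = -2*exp(2*s).
Then F(log(3)) - F(0) = (-18) - (-2) = -16.

-16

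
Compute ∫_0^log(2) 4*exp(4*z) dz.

Let u = exp(z), so du = exp(z) dz. When z = 0, u = 1; when z = log(2), u = 2.
The integral becomes 4·∫ u**3 du from 1 to 2, with antiderivative u**4.
Back in z: F(z) = exp(4*z).
Then F(log(2)) - F(0) = (16) - (1) = 15.

15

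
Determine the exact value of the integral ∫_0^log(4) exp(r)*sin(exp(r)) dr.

Let u = exp(r), so du = exp(r) dr. When r = 0, u = 1; when r = log(4), u = 4.
The integral becomes ∫ sin(u) du from 1 to 4, with antiderivative -cos(u).
Back in r: F(r) = -cos(exp(r)).
Then F(log(4)) - F(0) = (-cos(4)) - (-cos(1)) = cos(1) - cos(4).

cos(1) - cos(4)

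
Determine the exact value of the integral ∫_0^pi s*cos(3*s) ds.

-2/9

Integrate by parts once (u = s, dv = cos(3*s) ds).
An antiderivative is F(s) = s*sin(3*s)/3 + cos(3*s)/9.
Then F(pi) - F(0) = (-1/9) - (1/9) = -2/9.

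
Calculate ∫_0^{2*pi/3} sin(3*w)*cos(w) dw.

Use the identity sin(3*w)cos(w) = [sin(4*w) + sin(2*w)]/2.
An antiderivative is F(w) = -cos(2*w)/4 - cos(4*w)/8.
Then F(2*pi/3) - F(0) = (3/16) - (-3/8) = 9/16.

9/16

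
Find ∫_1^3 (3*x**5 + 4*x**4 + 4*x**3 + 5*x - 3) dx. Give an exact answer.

By the power rule, an antiderivative is F(x) = x**6/2 + 4*x**5/5 + x**4 + 5*x**2/2 - 3*x.
Then F(3) - F(1) = (3267/5) - (9/5) = 3258/5.

3258/5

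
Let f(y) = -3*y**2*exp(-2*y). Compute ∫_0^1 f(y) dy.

-3/4 + 15*exp(-2)/4

Integrate by parts twice (u = y^2, dv = -3*exp(-2*y) dy).
An antiderivative is F(y) = (6*y**2 + 6*y + 3)*exp(-2*y)/4.
Then F(1) - F(0) = (15*exp(-2)/4) - (3/4) = -3/4 + 15*exp(-2)/4.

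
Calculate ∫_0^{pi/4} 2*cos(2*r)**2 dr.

Use the identity cos^2(2*r) = (1 + cos(4*r))/2.
An antiderivative is F(r) = r + sin(4*r)/4.
Then F(pi/4) - F(0) = (pi/4) - (0) = pi/4.

pi/4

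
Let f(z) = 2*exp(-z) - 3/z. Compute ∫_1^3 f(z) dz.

An antiderivative is F(z) = -3*log(z) - 2*exp(-z).
Then F(3) - F(1) = (-3*log(3) - 2*exp(-3)) - (-2*exp(-1)) = -3*log(3) - 2*exp(-3) + 2*exp(-1).

-3*log(3) - 2*exp(-3) + 2*exp(-1)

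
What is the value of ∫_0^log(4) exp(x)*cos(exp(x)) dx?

Let u = exp(x), so du = exp(x) dx. When x = 0, u = 1; when x = log(4), u = 4.
The integral becomes ∫ cos(u) du from 1 to 4, with antiderivative sin(u).
Back in x: F(x) = sin(exp(x)).
Then F(log(4)) - F(0) = (sin(4)) - (sin(1)) = -sin(1) + sin(4).

-sin(1) + sin(4)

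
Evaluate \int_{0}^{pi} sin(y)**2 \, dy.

pi/2

Use the identity sin^2(y) = (1 - cos(2*y))/2.
An antiderivative is F(y) = y/2 - sin(2*y)/4.
Then F(pi) - F(0) = (pi/2) - (0) = pi/2.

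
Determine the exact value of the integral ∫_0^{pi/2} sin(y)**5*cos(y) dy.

1/6

Let u = sin(y), so du = cos(y) dy. When y = 0, u = 0; when y = pi/2, u = 1.
The integral becomes ∫ u**5 du from 0 to 1, with antiderivative u**6/6.
Back in y: F(y) = sin(y)**6/6.
Then F(pi/2) - F(0) = (1/6) - (0) = 1/6.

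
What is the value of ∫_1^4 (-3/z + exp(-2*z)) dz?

An antiderivative is F(z) = -3*log(z) - exp(-2*z)/2.
Then F(4) - F(1) = (-6*log(2) - exp(-8)/2) - (-exp(-2)/2) = (-12*exp(8)*log(2) - 1 + exp(6))*exp(-8)/2.

(-12*exp(8)*log(2) - 1 + exp(6))*exp(-8)/2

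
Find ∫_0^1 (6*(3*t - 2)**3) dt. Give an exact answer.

Let u = 3*t - 2, so du = 3 dt. When t = 0, u = -2; when t = 1, u = 1.
The integral becomes 2·∫ u**3 du from -2 to 1, with antiderivative u**4/2.
Back in t: F(t) = (3*t - 2)**4/2.
Then F(1) - F(0) = (1/2) - (8) = -15/2.

-15/2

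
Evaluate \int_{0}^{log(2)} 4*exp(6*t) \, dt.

Let u = exp(t), so du = exp(t) dt. When t = 0, u = 1; when t = log(2), u = 2.
The integral becomes 4·∫ u**5 du from 1 to 2, with antiderivative 2*u**6/3.
Back in t: F(t) = 2*exp(6*t)/3.
Then F(log(2)) - F(0) = (128/3) - (2/3) = 42.

42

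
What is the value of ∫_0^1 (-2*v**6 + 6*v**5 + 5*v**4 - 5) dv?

By the power rule, an antiderivative is F(v) = -2*v**7/7 + v**6 + v**5 - 5*v.
Then F(1) - F(0) = (-23/7) - (0) = -23/7.

-23/7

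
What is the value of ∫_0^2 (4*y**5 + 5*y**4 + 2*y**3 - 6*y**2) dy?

200/3

By the power rule, an antiderivative is F(y) = 2*y**6/3 + y**5 + y**4/2 - 2*y**3.
Then F(2) - F(0) = (200/3) - (0) = 200/3.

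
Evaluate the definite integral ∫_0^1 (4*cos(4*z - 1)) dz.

sin(3) + sin(1)

Let u = 4*z - 1, so du = 4 dz. When z = 0, u = -1; when z = 1, u = 3.
The integral becomes ∫ cos(u) du from -1 to 3, with antiderivative sin(u).
Back in z: F(z) = sin(4*z - 1).
Then F(1) - F(0) = (sin(3)) - (-sin(1)) = sin(3) + sin(1).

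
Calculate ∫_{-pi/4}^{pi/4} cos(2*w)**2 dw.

pi/4

Use the identity cos^2(2*w) = (1 + cos(4*w))/2.
An antiderivative is F(w) = w/2 + sin(4*w)/8.
Then F(pi/4) - F(-pi/4) = (pi/8) - (-pi/8) = pi/4.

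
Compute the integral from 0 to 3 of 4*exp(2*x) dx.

Let u = 2*x, so du = 2 dx. When x = 0, u = 0; when x = 3, u = 6.
The integral becomes 2·∫ exp(u) du from 0 to 6, with antiderivative 2*exp(u).
Back in x: F(x) = 2*exp(2*x).
Then F(3) - F(0) = (2*exp(6)) - (2) = -2 + 2*exp(6).

-2 + 2*exp(6)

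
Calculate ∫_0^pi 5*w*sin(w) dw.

Integrate by parts once (u = w, dv = 5*sin(w) dw).
An antiderivative is F(w) = -5*w*cos(w) + 5*sin(w).
Then F(pi) - F(0) = (5*pi) - (0) = 5*pi.

5*pi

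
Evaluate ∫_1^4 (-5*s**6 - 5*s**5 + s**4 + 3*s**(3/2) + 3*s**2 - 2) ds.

-1037109/70

By the power rule, an antiderivative is F(s) = -5*s**7/7 - 5*s**6/6 + 6*s**(5/2)/5 + s**5/5 + s**3 - 2*s.
Then F(4) - F(1) = (-1555784/105) - (-241/210) = -1037109/70.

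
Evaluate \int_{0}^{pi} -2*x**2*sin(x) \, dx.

8 - 2*pi**2

Integrate by parts twice (u = x^2, dv = -2*sin(x) dx).
An antiderivative is F(x) = 2*x**2*cos(x) - 4*x*sin(x) - 4*cos(x).
Then F(pi) - F(0) = (4 - 2*pi**2) - (-4) = 8 - 2*pi**2.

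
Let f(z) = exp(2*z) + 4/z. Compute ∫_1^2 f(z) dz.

An antiderivative is F(z) = exp(2*z)/2 + 4*log(z).
Then F(2) - F(1) = (log(16) + exp(4)/2) - (exp(2)/2) = -exp(2)/2 + log(16) + exp(4)/2.

-exp(2)/2 + log(16) + exp(4)/2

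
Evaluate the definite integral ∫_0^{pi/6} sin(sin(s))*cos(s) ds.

Let u = sin(s), so du = cos(s) ds. When s = 0, u = 0; when s = pi/6, u = 1/2.
The integral becomes ∫ sin(u) du from 0 to 1/2, with antiderivative -cos(u).
Back in s: F(s) = -cos(sin(s)).
Then F(pi/6) - F(0) = (-cos(1/2)) - (-1) = 1 - cos(1/2).

1 - cos(1/2)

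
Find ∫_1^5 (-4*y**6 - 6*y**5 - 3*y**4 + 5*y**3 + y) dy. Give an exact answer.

By the power rule, an antiderivative is F(y) = -4*y**7/7 - y**6 - 3*y**5/5 + 5*y**4/4 + y**2/2.
Then F(5) - F(1) = (-1717775/28) - (-59/140) = -2147204/35.

-2147204/35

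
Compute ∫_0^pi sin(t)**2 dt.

pi/2

Use the identity sin^2(t) = (1 - cos(2*t))/2.
An antiderivative is F(t) = t/2 - sin(2*t)/4.
Then F(pi) - F(0) = (pi/2) - (0) = pi/2.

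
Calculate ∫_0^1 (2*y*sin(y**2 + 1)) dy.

-cos(2) + cos(1)

Let u = y**2 + 1, so du = 2*y dy. When y = 0, u = 1; when y = 1, u = 2.
The integral becomes ∫ sin(u) du from 1 to 2, with antiderivative -cos(u).
Back in y: F(y) = -cos(y**2 + 1).
Then F(1) - F(0) = (-cos(2)) - (-cos(1)) = -cos(2) + cos(1).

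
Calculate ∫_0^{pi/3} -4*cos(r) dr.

An antiderivative is F(r) = -4*sin(r).
Then F(pi/3) - F(0) = (-2*sqrt(3)) - (0) = -2*sqrt(3).

-2*sqrt(3)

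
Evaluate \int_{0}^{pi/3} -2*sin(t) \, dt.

-1

An antiderivative is F(t) = 2*cos(t).
Then F(pi/3) - F(0) = (1) - (2) = -1.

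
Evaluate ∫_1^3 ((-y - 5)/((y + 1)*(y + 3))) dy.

log(3/8)

Factor the denominator: y**2 + 4*y + 3 = (y + 3)(y + 1).
Partial fractions: (-y - 5)/((y + 1)*(y + 3)) = 1/(y + 3) - 2/(y + 1).
An antiderivative is F(y) = -2*log(y + 1) + log(y + 3).
Then F(3) - F(1) = (log(3/8)) - (0) = log(3/8).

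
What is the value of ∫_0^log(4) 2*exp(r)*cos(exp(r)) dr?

-2*sin(1) + 2*sin(4)

Let u = exp(r), so du = exp(r) dr. When r = 0, u = 1; when r = log(4), u = 4.
The integral becomes 2·∫ cos(u) du from 1 to 4, with antiderivative 2*sin(u).
Back in r: F(r) = 2*sin(exp(r)).
Then F(log(4)) - F(0) = (2*sin(4)) - (2*sin(1)) = -2*sin(1) + 2*sin(4).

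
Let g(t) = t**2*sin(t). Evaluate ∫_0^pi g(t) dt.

-4 + pi**2

Integrate by parts twice (u = t^2, dv = sin(t) dt).
An antiderivative is F(t) = -t**2*cos(t) + 2*t*sin(t) + 2*cos(t).
Then F(pi) - F(0) = (-2 + pi**2) - (2) = -4 + pi**2.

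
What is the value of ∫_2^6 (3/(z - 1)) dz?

An antiderivative is F(z) = 3*log(z - 1).
Then F(6) - F(2) = (3*log(5)) - (0) = 3*log(5).

3*log(5)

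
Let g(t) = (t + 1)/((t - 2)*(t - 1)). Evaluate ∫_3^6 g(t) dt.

-2*log(5) + 8*log(2)

Factor the denominator: t**2 - 3*t + 2 = (t - 1)(t - 2).
Partial fractions: (t + 1)/((t - 2)*(t - 1)) = -2/(t - 1) + 3/(t - 2).
An antiderivative is F(t) = 3*log(t - 2) - 2*log(t - 1).
Then F(6) - F(3) = (log(64/25)) - (-log(4)) = -2*log(5) + 8*log(2).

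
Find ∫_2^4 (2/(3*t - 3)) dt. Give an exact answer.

2*log(3)/3

An antiderivative is F(t) = 2*log(3*t - 3)/3.
Then F(4) - F(2) = (4*log(3)/3) - (2*log(3)/3) = 2*log(3)/3.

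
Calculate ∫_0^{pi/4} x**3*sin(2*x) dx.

Integrate by parts 3 times (u = x^3, dv = sin(2*x) dx).
An antiderivative is F(x) = -x**3*cos(2*x)/2 + 3*x**2*sin(2*x)/4 + 3*x*cos(2*x)/4 - 3*sin(2*x)/8.
Then F(pi/4) - F(0) = (-3/8 + 3*pi**2/64) - (0) = -3/8 + 3*pi**2/64.

-3/8 + 3*pi**2/64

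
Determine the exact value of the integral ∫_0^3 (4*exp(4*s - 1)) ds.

-(1 - exp(12))*exp(-1)

Let u = 4*s - 1, so du = 4 ds. When s = 0, u = -1; when s = 3, u = 11.
The integral becomes ∫ exp(u) du from -1 to 11, with antiderivative exp(u).
Back in s: F(s) = exp(4*s - 1).
Then F(3) - F(0) = (exp(11)) - (exp(-1)) = -(1 - exp(12))*exp(-1).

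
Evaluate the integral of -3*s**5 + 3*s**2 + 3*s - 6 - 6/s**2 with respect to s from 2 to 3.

By the power rule, an antiderivative is F(s) = -s**6/2 + s**3 + 3*s**2/2 - 6*s + 6/s.
Then F(3) - F(2) = (-340) - (-27) = -313.

-313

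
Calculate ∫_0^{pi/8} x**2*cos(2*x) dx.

sqrt(2)*(-32 + pi**2 + 8*pi)/256

Integrate by parts twice (u = x^2, dv = cos(2*x) dx).
An antiderivative is F(x) = x**2*sin(2*x)/2 + x*cos(2*x)/2 - sin(2*x)/4.
Then F(pi/8) - F(0) = (sqrt(2)*(-32 + pi**2 + 8*pi)/256) - (0) = sqrt(2)*(-32 + pi**2 + 8*pi)/256.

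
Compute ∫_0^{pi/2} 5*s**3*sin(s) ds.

-30 + 15*pi**2/4

Integrate by parts 3 times (u = s^3, dv = 5*sin(s) ds).
An antiderivative is F(s) = -5*s**3*cos(s) + 15*s**2*sin(s) + 30*s*cos(s) - 30*sin(s).
Then F(pi/2) - F(0) = (-30 + 15*pi**2/4) - (0) = -30 + 15*pi**2/4.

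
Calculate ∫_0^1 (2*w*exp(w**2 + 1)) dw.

Let u = w**2 + 1, so du = 2*w dw. When w = 0, u = 1; when w = 1, u = 2.
The integral becomes ∫ exp(u) du from 1 to 2, with antiderivative exp(u).
Back in w: F(w) = exp(w**2 + 1).
Then F(1) - F(0) = (exp(2)) - (exp(1)) = -exp(1) + exp(2).

-exp(1) + exp(2)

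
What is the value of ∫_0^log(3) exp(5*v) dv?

Let u = exp(v), so du = exp(v) dv. When v = 0, u = 1; when v = log(3), u = 3.
The integral becomes ∫ u**4 du from 1 to 3, with antiderivative u**5/5.
Back in v: F(v) = exp(5*v)/5.
Then F(log(3)) - F(0) = (243/5) - (1/5) = 242/5.

242/5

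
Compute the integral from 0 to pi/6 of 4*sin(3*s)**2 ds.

Use the identity sin^2(3*s) = (1 - cos(6*s))/2.
An antiderivative is F(s) = 2*s - sin(6*s)/3.
Then F(pi/6) - F(0) = (pi/3) - (0) = pi/3.

pi/3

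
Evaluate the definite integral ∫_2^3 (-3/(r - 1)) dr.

An antiderivative is F(r) = -3*log(r - 1).
Then F(3) - F(2) = (-log(8)) - (0) = -log(8).

-log(8)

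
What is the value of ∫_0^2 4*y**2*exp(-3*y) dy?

Integrate by parts twice (u = y^2, dv = 4*exp(-3*y) dy).
An antiderivative is F(y) = (-36*y**2 - 24*y - 8)*exp(-3*y)/27.
Then F(2) - F(0) = (-200*exp(-6)/27) - (-8/27) = 8/27 - 200*exp(-6)/27.

8/27 - 200*exp(-6)/27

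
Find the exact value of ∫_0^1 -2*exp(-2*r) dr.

An antiderivative is F(r) = exp(-2*r).
Then F(1) - F(0) = (exp(-2)) - (1) = -1 + exp(-2).

-1 + exp(-2)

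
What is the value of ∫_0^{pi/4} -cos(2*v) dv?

An antiderivative is F(v) = -sin(2*v)/2.
Then F(pi/4) - F(0) = (-1/2) - (0) = -1/2.

-1/2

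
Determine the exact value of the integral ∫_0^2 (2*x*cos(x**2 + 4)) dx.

Let u = x**2 + 4, so du = 2*x dx. When x = 0, u = 4; when x = 2, u = 8.
The integral becomes ∫ cos(u) du from 4 to 8, with antiderivative sin(u).
Back in x: F(x) = sin(x**2 + 4).
Then F(2) - F(0) = (sin(8)) - (sin(4)) = -sin(4) + sin(8).

-sin(4) + sin(8)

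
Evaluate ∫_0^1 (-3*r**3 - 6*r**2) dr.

By the power rule, an antiderivative is F(r) = -3*r**4/4 - 2*r**3.
Then F(1) - F(0) = (-11/4) - (0) = -11/4.

-11/4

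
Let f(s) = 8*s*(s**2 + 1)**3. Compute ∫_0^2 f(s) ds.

Let u = s**2 + 1, so du = 2*s ds. When s = 0, u = 1; when s = 2, u = 5.
The integral becomes 4·∫ u**3 du from 1 to 5, with antiderivative u**4.
Back in s: F(s) = (s**2 + 1)**4.
Then F(2) - F(0) = (625) - (1) = 624.

624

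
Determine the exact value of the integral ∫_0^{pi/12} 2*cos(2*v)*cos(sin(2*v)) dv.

Let u = sin(2*v), so du = 2*cos(2*v) dv. When v = 0, u = 0; when v = pi/12, u = 1/2.
The integral becomes ∫ cos(u) du from 0 to 1/2, with antiderivative sin(u).
Back in v: F(v) = sin(sin(2*v)).
Then F(pi/12) - F(0) = (sin(1/2)) - (0) = sin(1/2).

sin(1/2)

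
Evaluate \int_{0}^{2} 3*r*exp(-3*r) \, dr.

(-7 + exp(6))*exp(-6)/3

Integrate by parts once (u = r, dv = 3*exp(-3*r) dr).
An antiderivative is F(r) = (-3*r - 1)*exp(-3*r)/3.
Then F(2) - F(0) = (-7*exp(-6)/3) - (-1/3) = (-7 + exp(6))*exp(-6)/3.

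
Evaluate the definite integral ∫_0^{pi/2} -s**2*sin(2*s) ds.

1/2 - pi**2/8

Integrate by parts twice (u = s^2, dv = -sin(2*s) ds).
An antiderivative is F(s) = s**2*cos(2*s)/2 - s*sin(2*s)/2 - cos(2*s)/4.
Then F(pi/2) - F(0) = (1/4 - pi**2/8) - (-1/4) = 1/2 - pi**2/8.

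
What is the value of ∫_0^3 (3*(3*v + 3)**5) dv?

Let u = 3*v + 3, so du = 3 dv. When v = 0, u = 3; when v = 3, u = 12.
The integral becomes ∫ u**5 du from 3 to 12, with antiderivative u**6/6.
Back in v: F(v) = (3*v + 3)**6/6.
Then F(3) - F(0) = (497664) - (243/2) = 995085/2.

995085/2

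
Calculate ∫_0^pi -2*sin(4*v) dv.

An antiderivative is F(v) = cos(4*v)/2.
Then F(pi) - F(0) = (1/2) - (1/2) = 0.

0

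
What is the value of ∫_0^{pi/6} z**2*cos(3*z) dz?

-2/27 + pi**2/108

Integrate by parts twice (u = z^2, dv = cos(3*z) dz).
An antiderivative is F(z) = z**2*sin(3*z)/3 + 2*z*cos(3*z)/9 - 2*sin(3*z)/27.
Then F(pi/6) - F(0) = (-2/27 + pi**2/108) - (0) = -2/27 + pi**2/108.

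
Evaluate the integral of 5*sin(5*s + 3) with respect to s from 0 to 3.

Let u = 5*s + 3, so du = 5 ds. When s = 0, u = 3; when s = 3, u = 18.
The integral becomes ∫ sin(u) du from 3 to 18, with antiderivative -cos(u).
Back in s: F(s) = -cos(5*s + 3).
Then F(3) - F(0) = (-cos(18)) - (-cos(3)) = cos(3) - cos(18).

cos(3) - cos(18)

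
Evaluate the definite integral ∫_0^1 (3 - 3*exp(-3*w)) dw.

exp(-3) + 2

An antiderivative is F(w) = 3*w + exp(-3*w).
Then F(1) - F(0) = (exp(-3) + 3) - (1) = exp(-3) + 2.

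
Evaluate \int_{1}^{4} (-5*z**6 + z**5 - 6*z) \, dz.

-154905/14

By the power rule, an antiderivative is F(z) = -5*z**7/7 + z**6/6 - 3*z**2.
Then F(4) - F(1) = (-232432/21) - (-149/42) = -154905/14.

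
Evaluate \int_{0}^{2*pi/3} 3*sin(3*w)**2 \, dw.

pi

Use the identity sin^2(3*w) = (1 - cos(6*w))/2.
An antiderivative is F(w) = 3*w/2 - sin(6*w)/4.
Then F(2*pi/3) - F(0) = (pi) - (0) = pi.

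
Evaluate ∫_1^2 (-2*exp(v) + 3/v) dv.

-2*exp(2) + log(8) + 2*exp(1)

An antiderivative is F(v) = -2*exp(v) + 3*log(v).
Then F(2) - F(1) = (-2*exp(2) + log(8)) - (-2*exp(1)) = -2*exp(2) + log(8) + 2*exp(1).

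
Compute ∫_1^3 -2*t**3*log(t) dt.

10 - 81*log(3)/2

Integrate by parts once (u = ln t, dv = -2*t**3 dt).
An antiderivative is F(t) = -t**4*(4*log(t) - 1)/8.
Then F(3) - F(1) = (81/8 - 81*log(3)/2) - (1/8) = 10 - 81*log(3)/2.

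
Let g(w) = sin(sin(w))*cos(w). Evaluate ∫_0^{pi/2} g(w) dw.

Let u = sin(w), so du = cos(w) dw. When w = 0, u = 0; when w = pi/2, u = 1.
The integral becomes ∫ sin(u) du from 0 to 1, with antiderivative -cos(u).
Back in w: F(w) = -cos(sin(w)).
Then F(pi/2) - F(0) = (-cos(1)) - (-1) = 1 - cos(1).

1 - cos(1)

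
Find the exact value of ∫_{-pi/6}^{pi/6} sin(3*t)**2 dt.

Use the identity sin^2(3*t) = (1 - cos(6*t))/2.
An antiderivative is F(t) = t/2 - sin(6*t)/12.
Then F(pi/6) - F(-pi/6) = (pi/12) - (-pi/12) = pi/6.

pi/6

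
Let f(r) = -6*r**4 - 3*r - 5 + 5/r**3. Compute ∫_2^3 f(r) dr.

-95527/360

By the power rule, an antiderivative is F(r) = -6*r**5/5 - 3*r**2/2 - 5*r - 5/(2*r**2).
Then F(3) - F(2) = (-14417/45) - (-2201/40) = -95527/360.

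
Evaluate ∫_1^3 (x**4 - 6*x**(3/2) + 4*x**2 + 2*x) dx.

1402/15 - 108*sqrt(3)/5

By the power rule, an antiderivative is F(x) = -12*x**(5/2)/5 + x**5/5 + 4*x**3/3 + x**2.
Then F(3) - F(1) = (468/5 - 108*sqrt(3)/5) - (2/15) = 1402/15 - 108*sqrt(3)/5.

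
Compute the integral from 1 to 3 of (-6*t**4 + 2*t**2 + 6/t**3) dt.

-1352/5

By the power rule, an antiderivative is F(t) = -6*t**5/5 + 2*t**3/3 - 3/t**2.
Then F(3) - F(1) = (-4109/15) - (-53/15) = -1352/5.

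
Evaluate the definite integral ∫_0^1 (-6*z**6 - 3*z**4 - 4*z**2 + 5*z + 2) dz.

359/210

By the power rule, an antiderivative is F(z) = -6*z**7/7 - 3*z**5/5 - 4*z**3/3 + 5*z**2/2 + 2*z.
Then F(1) - F(0) = (359/210) - (0) = 359/210.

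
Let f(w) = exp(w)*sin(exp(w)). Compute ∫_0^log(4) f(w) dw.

Let u = exp(w), so du = exp(w) dw. When w = 0, u = 1; when w = log(4), u = 4.
The integral becomes ∫ sin(u) du from 1 to 4, with antiderivative -cos(u).
Back in w: F(w) = -cos(exp(w)).
Then F(log(4)) - F(0) = (-cos(4)) - (-cos(1)) = cos(1) - cos(4).

cos(1) - cos(4)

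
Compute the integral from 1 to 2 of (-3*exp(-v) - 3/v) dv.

-3*log(2) - 3*exp(-1) + 3*exp(-2)

An antiderivative is F(v) = -3*log(v) + 3*exp(-v).
Then F(2) - F(1) = (-3*log(2) + 3*exp(-2)) - (3*exp(-1)) = -3*log(2) - 3*exp(-1) + 3*exp(-2).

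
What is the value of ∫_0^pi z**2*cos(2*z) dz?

pi/2

Integrate by parts twice (u = z^2, dv = cos(2*z) dz).
An antiderivative is F(z) = z**2*sin(2*z)/2 + z*cos(2*z)/2 - sin(2*z)/4.
Then F(pi) - F(0) = (pi/2) - (0) = pi/2.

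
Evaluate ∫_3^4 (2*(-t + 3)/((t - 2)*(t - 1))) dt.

log(64/81)

Factor the denominator: t**2 - 3*t + 2 = (t - 1)(t - 2).
Partial fractions: 2*(-t + 3)/((t - 2)*(t - 1)) = -4/(t - 1) + 2/(t - 2).
An antiderivative is F(t) = 2*log(t - 2) - 4*log(t - 1).
Then F(4) - F(3) = (log(4/81)) - (-log(16)) = log(64/81).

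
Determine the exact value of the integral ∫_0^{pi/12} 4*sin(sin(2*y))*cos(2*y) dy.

Let u = sin(2*y), so du = 2*cos(2*y) dy. When y = 0, u = 0; when y = pi/12, u = 1/2.
The integral becomes 2·∫ sin(u) du from 0 to 1/2, with antiderivative -2*cos(u).
Back in y: F(y) = -2*cos(sin(2*y)).
Then F(pi/12) - F(0) = (-2*cos(1/2)) - (-2) = 2 - 2*cos(1/2).

2 - 2*cos(1/2)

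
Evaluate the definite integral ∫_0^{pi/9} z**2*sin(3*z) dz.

-1/27 - pi**2/486 + sqrt(3)*pi/81

Integrate by parts twice (u = z^2, dv = sin(3*z) dz).
An antiderivative is F(z) = -z**2*cos(3*z)/3 + 2*z*sin(3*z)/9 + 2*cos(3*z)/27.
Then F(pi/9) - F(0) = (-pi**2/486 + 1/27 + sqrt(3)*pi/81) - (2/27) = -1/27 - pi**2/486 + sqrt(3)*pi/81.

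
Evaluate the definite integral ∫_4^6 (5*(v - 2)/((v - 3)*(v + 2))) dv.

Factor the denominator: v**2 - v - 6 = (v + 2)(v - 3).
Partial fractions: 5*(v - 2)/((v - 3)*(v + 2)) = 4/(v + 2) + 1/(v - 3).
An antiderivative is F(v) = log(v - 3) + 4*log(v + 2).
Then F(6) - F(4) = (log(3) + 12*log(2)) - (4*log(2) + 4*log(3)) = -3*log(3) + 8*log(2).

-3*log(3) + 8*log(2)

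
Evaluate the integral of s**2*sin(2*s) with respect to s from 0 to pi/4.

-1/4 + pi/8

Integrate by parts twice (u = s^2, dv = sin(2*s) ds).
An antiderivative is F(s) = -s**2*cos(2*s)/2 + s*sin(2*s)/2 + cos(2*s)/4.
Then F(pi/4) - F(0) = (pi/8) - (1/4) = -1/4 + pi/8.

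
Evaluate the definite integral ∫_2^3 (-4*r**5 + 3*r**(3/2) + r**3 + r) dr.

By the power rule, an antiderivative is F(r) = -2*r**6/3 + 6*r**(5/2)/5 + r**4/4 + r**2/2.
Then F(3) - F(2) = (-1845/4 + 54*sqrt(3)/5) - (-110/3 + 24*sqrt(2)/5) = -5095/12 - 24*sqrt(2)/5 + 54*sqrt(3)/5.

-5095/12 - 24*sqrt(2)/5 + 54*sqrt(3)/5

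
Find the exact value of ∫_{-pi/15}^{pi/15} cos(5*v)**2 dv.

Use the identity cos^2(5*v) = (1 + cos(10*v))/2.
An antiderivative is F(v) = v/2 + sin(10*v)/20.
Then F(pi/15) - F(-pi/15) = (sqrt(3)/40 + pi/30) - (-pi/30 - sqrt(3)/40) = sqrt(3)/20 + pi/15.

sqrt(3)/20 + pi/15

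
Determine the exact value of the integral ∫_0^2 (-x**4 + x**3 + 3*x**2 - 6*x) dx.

By the power rule, an antiderivative is F(x) = -x**5/5 + x**4/4 + x**3 - 3*x**2.
Then F(2) - F(0) = (-32/5) - (0) = -32/5.

-32/5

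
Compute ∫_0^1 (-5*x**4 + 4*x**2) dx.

1/3

By the power rule, an antiderivative is F(x) = -x**5 + 4*x**3/3.
Then F(1) - F(0) = (1/3) - (0) = 1/3.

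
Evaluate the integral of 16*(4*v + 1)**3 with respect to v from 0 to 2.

6560

Let u = 4*v + 1, so du = 4 dv. When v = 0, u = 1; when v = 2, u = 9.
The integral becomes 4·∫ u**3 du from 1 to 9, with antiderivative u**4.
Back in v: F(v) = (4*v + 1)**4.
Then F(2) - F(0) = (6561) - (1) = 6560.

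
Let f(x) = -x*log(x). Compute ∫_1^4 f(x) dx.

15/4 - 16*log(2)

Integrate by parts once (u = ln x, dv = -x dx).
An antiderivative is F(x) = -x**2*(2*log(x) - 1)/4.
Then F(4) - F(1) = (4 - 16*log(2)) - (1/4) = 15/4 - 16*log(2).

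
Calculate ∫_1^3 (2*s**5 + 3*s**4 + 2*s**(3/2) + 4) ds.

By the power rule, an antiderivative is F(s) = s**6/3 + 4*s**(5/2)/5 + 3*s**5/5 + 4*s.
Then F(3) - F(1) = (36*sqrt(3)/5 + 2004/5) - (86/15) = 36*sqrt(3)/5 + 5926/15.

36*sqrt(3)/5 + 5926/15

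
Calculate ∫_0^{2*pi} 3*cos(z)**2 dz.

Use the identity cos^2(z) = (1 + cos(2*z))/2.
An antiderivative is F(z) = 3*z/2 + 3*sin(2*z)/4.
Then F(2*pi) - F(0) = (3*pi) - (0) = 3*pi.

3*pi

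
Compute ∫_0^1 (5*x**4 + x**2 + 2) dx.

By the power rule, an antiderivative is F(x) = x**5 + x**3/3 + 2*x.
Then F(1) - F(0) = (10/3) - (0) = 10/3.

10/3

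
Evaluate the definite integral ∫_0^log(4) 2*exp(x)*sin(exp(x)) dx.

Let u = exp(x), so du = exp(x) dx. When x = 0, u = 1; when x = log(4), u = 4.
The integral becomes 2·∫ sin(u) du from 1 to 4, with antiderivative -2*cos(u).
Back in x: F(x) = -2*cos(exp(x)).
Then F(log(4)) - F(0) = (-2*cos(4)) - (-2*cos(1)) = 2*cos(1) - 2*cos(4).

2*cos(1) - 2*cos(4)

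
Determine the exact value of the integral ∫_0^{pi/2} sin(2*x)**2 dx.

Use the identity sin^2(2*x) = (1 - cos(4*x))/2.
An antiderivative is F(x) = x/2 - sin(4*x)/8.
Then F(pi/2) - F(0) = (pi/4) - (0) = pi/4.

pi/4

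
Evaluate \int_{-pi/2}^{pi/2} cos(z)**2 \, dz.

Use the identity cos^2(z) = (1 + cos(2*z))/2.
An antiderivative is F(z) = z/2 + sin(2*z)/4.
Then F(pi/2) - F(-pi/2) = (pi/4) - (-pi/4) = pi/2.

pi/2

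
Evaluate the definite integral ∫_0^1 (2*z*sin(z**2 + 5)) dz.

-cos(6) + cos(5)

Let u = z**2 + 5, so du = 2*z dz. When z = 0, u = 5; when z = 1, u = 6.
The integral becomes ∫ sin(u) du from 5 to 6, with antiderivative -cos(u).
Back in z: F(z) = -cos(z**2 + 5).
Then F(1) - F(0) = (-cos(6)) - (-cos(5)) = -cos(6) + cos(5).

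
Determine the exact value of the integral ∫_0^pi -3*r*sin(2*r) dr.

3*pi/2

Integrate by parts once (u = r, dv = -3*sin(2*r) dr).
An antiderivative is F(r) = 3*r*cos(2*r)/2 - 3*sin(2*r)/4.
Then F(pi) - F(0) = (3*pi/2) - (0) = 3*pi/2.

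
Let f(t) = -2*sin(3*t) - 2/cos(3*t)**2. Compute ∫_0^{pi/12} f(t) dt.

-4/3 + sqrt(2)/3

An antiderivative is F(t) = 2*cos(3*t)/3 - 2*tan(3*t)/3.
Then F(pi/12) - F(0) = (-2/3 + sqrt(2)/3) - (2/3) = -4/3 + sqrt(2)/3.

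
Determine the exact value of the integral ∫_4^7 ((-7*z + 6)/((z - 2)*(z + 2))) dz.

-5*log(3) - 2*log(5) + 7*log(2)

Factor the denominator: z**2 - 4 = (z + 2)(z - 2).
Partial fractions: (-7*z + 6)/((z - 2)*(z + 2)) = -5/(z + 2) - 2/(z - 2).
An antiderivative is F(z) = -2*log(z - 2) - 5*log(z + 2).
Then F(7) - F(4) = (-10*log(3) - 2*log(5)) - (-5*log(3) - 7*log(2)) = -5*log(3) - 2*log(5) + 7*log(2).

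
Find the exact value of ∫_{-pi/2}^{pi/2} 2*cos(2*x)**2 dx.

pi

Use the identity cos^2(2*x) = (1 + cos(4*x))/2.
An antiderivative is F(x) = x + sin(4*x)/4.
Then F(pi/2) - F(-pi/2) = (pi/2) - (-pi/2) = pi.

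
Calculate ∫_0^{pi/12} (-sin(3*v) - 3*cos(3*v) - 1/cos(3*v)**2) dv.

An antiderivative is F(v) = -sin(3*v) + cos(3*v)/3 - tan(3*v)/3.
Then F(pi/12) - F(0) = (-sqrt(2)/3 - 1/3) - (1/3) = -2/3 - sqrt(2)/3.

-2/3 - sqrt(2)/3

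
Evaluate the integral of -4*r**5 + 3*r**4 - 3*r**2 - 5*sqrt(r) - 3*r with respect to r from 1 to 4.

By the power rule, an antiderivative is F(r) = -2*r**6/3 + 3*r**5/5 - 10*r**(3/2)/3 - r**3 - 3*r**2/2.
Then F(4) - F(1) = (-33464/15) - (-59/10) = -66751/30.

-66751/30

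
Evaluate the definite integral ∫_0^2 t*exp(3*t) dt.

Integrate by parts once (u = t, dv = exp(3*t) dt).
An antiderivative is F(t) = (3*t - 1)*exp(3*t)/9.
Then F(2) - F(0) = (5*exp(6)/9) - (-1/9) = 1/9 + 5*exp(6)/9.

1/9 + 5*exp(6)/9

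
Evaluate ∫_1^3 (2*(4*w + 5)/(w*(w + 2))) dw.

Factor the denominator: w**2 + 2*w = (w + 2)w.
Partial fractions: 2*(4*w + 5)/(w*(w + 2)) = 3/(w + 2) + 5/w.
An antiderivative is F(w) = 5*log(w) + 3*log(w + 2).
Then F(3) - F(1) = (3*log(5) + 5*log(3)) - (log(27)) = 2*log(3) + 3*log(5).

2*log(3) + 3*log(5)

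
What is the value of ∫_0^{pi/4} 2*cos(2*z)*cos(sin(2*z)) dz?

sin(1)

Let u = sin(2*z), so du = 2*cos(2*z) dz. When z = 0, u = 0; when z = pi/4, u = 1.
The integral becomes ∫ cos(u) du from 0 to 1, with antiderivative sin(u).
Back in z: F(z) = sin(sin(2*z)).
Then F(pi/4) - F(0) = (sin(1)) - (0) = sin(1).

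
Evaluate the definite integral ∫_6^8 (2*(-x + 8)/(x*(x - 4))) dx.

log(81/64)

Factor the denominator: x**2 - 4*x = x(x - 4).
Partial fractions: 2*(-x + 8)/(x*(x - 4)) = -4/x + 2/(x - 4).
An antiderivative is F(x) = -4*log(x) + 2*log(x - 4).
Then F(8) - F(6) = (-8*log(2)) - (-4*log(3) - 2*log(2)) = log(81/64).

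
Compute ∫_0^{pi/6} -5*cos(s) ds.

-5/2

An antiderivative is F(s) = -5*sin(s).
Then F(pi/6) - F(0) = (-5/2) - (0) = -5/2.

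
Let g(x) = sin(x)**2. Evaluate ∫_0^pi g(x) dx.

Use the identity sin^2(x) = (1 - cos(2*x))/2.
An antiderivative is F(x) = x/2 - sin(2*x)/4.
Then F(pi) - F(0) = (pi/2) - (0) = pi/2.

pi/2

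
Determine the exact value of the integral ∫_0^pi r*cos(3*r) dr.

Integrate by parts once (u = r, dv = cos(3*r) dr).
An antiderivative is F(r) = r*sin(3*r)/3 + cos(3*r)/9.
Then F(pi) - F(0) = (-1/9) - (1/9) = -2/9.

-2/9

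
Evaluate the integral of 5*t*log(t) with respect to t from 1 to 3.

-10 + 45*log(3)/2

Integrate by parts once (u = ln t, dv = 5*t dt).
An antiderivative is F(t) = 5*t**2*(2*log(t) - 1)/4.
Then F(3) - F(1) = (-45/4 + 45*log(3)/2) - (-5/4) = -10 + 45*log(3)/2.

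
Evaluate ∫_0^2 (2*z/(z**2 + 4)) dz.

log(2)

Let u = z**2 + 4, so du = 2*z dz. When z = 0, u = 4; when z = 2, u = 8.
The integral becomes ∫ 1/u du from 4 to 8, with antiderivative log(u).
Back in z: F(z) = log(z**2 + 4).
Then F(2) - F(0) = (log(8)) - (log(4)) = log(2).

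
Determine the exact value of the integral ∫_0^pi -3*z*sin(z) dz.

-3*pi

Integrate by parts once (u = z, dv = -3*sin(z) dz).
An antiderivative is F(z) = 3*z*cos(z) - 3*sin(z).
Then F(pi) - F(0) = (-3*pi) - (0) = -3*pi.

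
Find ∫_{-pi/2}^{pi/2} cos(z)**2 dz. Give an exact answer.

pi/2

Use the identity cos^2(z) = (1 + cos(2*z))/2.
An antiderivative is F(z) = z/2 + sin(2*z)/4.
Then F(pi/2) - F(-pi/2) = (pi/4) - (-pi/4) = pi/2.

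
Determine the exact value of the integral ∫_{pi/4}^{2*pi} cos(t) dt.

-sqrt(2)/2

An antiderivative is F(t) = sin(t).
Then F(2*pi) - F(pi/4) = (0) - (sqrt(2)/2) = -sqrt(2)/2.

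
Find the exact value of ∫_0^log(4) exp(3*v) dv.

Let u = exp(v), so du = exp(v) dv. When v = 0, u = 1; when v = log(4), u = 4.
The integral becomes ∫ u**2 du from 1 to 4, with antiderivative u**3/3.
Back in v: F(v) = exp(3*v)/3.
Then F(log(4)) - F(0) = (64/3) - (1/3) = 21.

21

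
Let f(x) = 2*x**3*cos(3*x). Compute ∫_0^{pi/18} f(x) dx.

Integrate by parts 3 times (u = x^3, dv = 2*cos(3*x) dx).
An antiderivative is F(x) = 2*x**3*sin(3*x)/3 + 2*x**2*cos(3*x)/3 - 4*x*sin(3*x)/9 - 4*cos(3*x)/27.
Then F(pi/18) - F(0) = (-2*sqrt(3)/27 - pi/81 + pi**3/17496 + sqrt(3)*pi**2/972) - (-4/27) = -2*sqrt(3)/27 - pi/81 + pi**3/17496 + sqrt(3)*pi**2/972 + 4/27.

-2*sqrt(3)/27 - pi/81 + pi**3/17496 + sqrt(3)*pi**2/972 + 4/27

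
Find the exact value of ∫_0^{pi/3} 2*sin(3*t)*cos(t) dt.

9/8

Use the identity sin(3*t)cos(t) = [sin(4*t) + sin(2*t)]/2.
An antiderivative is F(t) = -cos(2*t)/2 - cos(4*t)/4.
Then F(pi/3) - F(0) = (3/8) - (-3/4) = 9/8.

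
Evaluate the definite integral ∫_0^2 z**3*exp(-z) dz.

Integrate by parts 3 times (u = z^3, dv = exp(-z) dz).
An antiderivative is F(z) = (-z**3 - 3*z**2 - 6*z - 6)*exp(-z).
Then F(2) - F(0) = (-38*exp(-2)) - (-6) = 6 - 38*exp(-2).

6 - 38*exp(-2)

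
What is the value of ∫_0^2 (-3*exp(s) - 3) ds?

-3*exp(2) - 3

An antiderivative is F(s) = -3*s - 3*exp(s).
Then F(2) - F(0) = (-3*exp(2) - 6) - (-3) = -3*exp(2) - 3.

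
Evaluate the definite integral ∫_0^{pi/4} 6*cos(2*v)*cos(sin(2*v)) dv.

Let u = sin(2*v), so du = 2*cos(2*v) dv. When v = 0, u = 0; when v = pi/4, u = 1.
The integral becomes 3·∫ cos(u) du from 0 to 1, with antiderivative 3*sin(u).
Back in v: F(v) = 3*sin(sin(2*v)).
Then F(pi/4) - F(0) = (3*sin(1)) - (0) = 3*sin(1).

3*sin(1)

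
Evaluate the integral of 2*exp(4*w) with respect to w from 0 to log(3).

40

Let u = exp(w), so du = exp(w) dw. When w = 0, u = 1; when w = log(3), u = 3.
The integral becomes 2·∫ u**3 du from 1 to 3, with antiderivative u**4/2.
Back in w: F(w) = exp(4*w)/2.
Then F(log(3)) - F(0) = (81/2) - (1/2) = 40.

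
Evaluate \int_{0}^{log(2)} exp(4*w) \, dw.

15/4

Let u = exp(w), so du = exp(w) dw. When w = 0, u = 1; when w = log(2), u = 2.
The integral becomes ∫ u**3 du from 1 to 2, with antiderivative u**4/4.
Back in w: F(w) = exp(4*w)/4.
Then F(log(2)) - F(0) = (4) - (1/4) = 15/4.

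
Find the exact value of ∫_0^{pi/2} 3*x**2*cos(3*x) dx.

2/9 - pi**2/4

Integrate by parts twice (u = x^2, dv = 3*cos(3*x) dx).
An antiderivative is F(x) = x**2*sin(3*x) + 2*x*cos(3*x)/3 - 2*sin(3*x)/9.
Then F(pi/2) - F(0) = (2/9 - pi**2/4) - (0) = 2/9 - pi**2/4.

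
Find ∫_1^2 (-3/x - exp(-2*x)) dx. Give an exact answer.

An antiderivative is F(x) = -3*log(x) + exp(-2*x)/2.
Then F(2) - F(1) = (-3*log(2) + exp(-4)/2) - (exp(-2)/2) = (-6*exp(4)*log(2) - exp(2) + 1)*exp(-4)/2.

(-6*exp(4)*log(2) - exp(2) + 1)*exp(-4)/2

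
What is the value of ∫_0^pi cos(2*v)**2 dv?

pi/2

Use the identity cos^2(2*v) = (1 + cos(4*v))/2.
An antiderivative is F(v) = v/2 + sin(4*v)/8.
Then F(pi) - F(0) = (pi/2) - (0) = pi/2.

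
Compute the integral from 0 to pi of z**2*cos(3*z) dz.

Integrate by parts twice (u = z^2, dv = cos(3*z) dz).
An antiderivative is F(z) = z**2*sin(3*z)/3 + 2*z*cos(3*z)/9 - 2*sin(3*z)/27.
Then F(pi) - F(0) = (-2*pi/9) - (0) = -2*pi/9.

-2*pi/9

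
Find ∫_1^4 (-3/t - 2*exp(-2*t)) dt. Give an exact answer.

-6*log(2) - exp(-2) + exp(-8)

An antiderivative is F(t) = -3*log(t) + exp(-2*t).
Then F(4) - F(1) = (-6*log(2) + exp(-8)) - (exp(-2)) = -6*log(2) - exp(-2) + exp(-8).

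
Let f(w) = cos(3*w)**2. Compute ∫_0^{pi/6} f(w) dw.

pi/12

Use the identity cos^2(3*w) = (1 + cos(6*w))/2.
An antiderivative is F(w) = w/2 + sin(6*w)/12.
Then F(pi/6) - F(0) = (pi/12) - (0) = pi/12.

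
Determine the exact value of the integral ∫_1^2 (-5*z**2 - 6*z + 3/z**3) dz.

By the power rule, an antiderivative is F(z) = -5*z**3/3 - 3*z**2 - 3/(2*z**2).
Then F(2) - F(1) = (-617/24) - (-37/6) = -469/24.

-469/24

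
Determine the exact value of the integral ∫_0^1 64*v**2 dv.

Let u = 4*v, so du = 4 dv. When v = 0, u = 0; when v = 1, u = 4.
The integral becomes ∫ u**2 du from 0 to 4, with antiderivative u**3/3.
Back in v: F(v) = 64*v**3/3.
Then F(1) - F(0) = (64/3) - (0) = 64/3.

64/3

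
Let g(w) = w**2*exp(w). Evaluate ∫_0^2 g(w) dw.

-2 + 2*exp(2)

Integrate by parts twice (u = w^2, dv = exp(w) dw).
An antiderivative is F(w) = (w**2 - 2*w + 2)*exp(w).
Then F(2) - F(0) = (2*exp(2)) - (2) = -2 + 2*exp(2).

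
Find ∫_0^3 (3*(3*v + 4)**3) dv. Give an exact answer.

28305/4

Let u = 3*v + 4, so du = 3 dv. When v = 0, u = 4; when v = 3, u = 13.
The integral becomes ∫ u**3 du from 4 to 13, with antiderivative u**4/4.
Back in v: F(v) = (3*v + 4)**4/4.
Then F(3) - F(0) = (28561/4) - (64) = 28305/4.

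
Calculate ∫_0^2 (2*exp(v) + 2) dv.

An antiderivative is F(v) = 2*v + 2*exp(v).
Then F(2) - F(0) = (4 + 2*exp(2)) - (2) = 2 + 2*exp(2).

2 + 2*exp(2)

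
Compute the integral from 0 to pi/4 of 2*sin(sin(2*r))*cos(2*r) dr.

Let u = sin(2*r), so du = 2*cos(2*r) dr. When r = 0, u = 0; when r = pi/4, u = 1.
The integral becomes ∫ sin(u) du from 0 to 1, with antiderivative -cos(u).
Back in r: F(r) = -cos(sin(2*r)).
Then F(pi/4) - F(0) = (-cos(1)) - (-1) = 1 - cos(1).

1 - cos(1)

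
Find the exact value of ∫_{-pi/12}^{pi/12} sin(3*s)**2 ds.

Use the identity sin^2(3*s) = (1 - cos(6*s))/2.
An antiderivative is F(s) = s/2 - sin(6*s)/12.
Then F(pi/12) - F(-pi/12) = (-1/12 + pi/24) - (1/12 - pi/24) = -1/6 + pi/12.

-1/6 + pi/12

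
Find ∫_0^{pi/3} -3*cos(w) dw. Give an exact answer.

-3*sqrt(3)/2

An antiderivative is F(w) = -3*sin(w).
Then F(pi/3) - F(0) = (-3*sqrt(3)/2) - (0) = -3*sqrt(3)/2.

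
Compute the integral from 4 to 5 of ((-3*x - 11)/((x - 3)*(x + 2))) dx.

log(7/96)

Factor the denominator: x**2 - x - 6 = (x + 2)(x - 3).
Partial fractions: (-3*x - 11)/((x - 3)*(x + 2)) = 1/(x + 2) - 4/(x - 3).
An antiderivative is F(x) = -4*log(x - 3) + log(x + 2).
Then F(5) - F(4) = (log(7/16)) - (log(6)) = log(7/96).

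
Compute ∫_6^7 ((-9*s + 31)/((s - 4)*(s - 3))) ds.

Factor the denominator: s**2 - 7*s + 12 = (s - 3)(s - 4).
Partial fractions: (-9*s + 31)/((s - 4)*(s - 3)) = -4/(s - 3) - 5/(s - 4).
An antiderivative is F(s) = -5*log(s - 4) - 4*log(s - 3).
Then F(7) - F(6) = (-8*log(2) - 5*log(3)) - (-4*log(3) - 5*log(2)) = -log(24).

-log(24)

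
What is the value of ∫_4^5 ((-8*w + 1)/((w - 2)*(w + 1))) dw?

Factor the denominator: w**2 - w - 2 = (w + 1)(w - 2).
Partial fractions: (-8*w + 1)/((w - 2)*(w + 1)) = -3/(w + 1) - 5/(w - 2).
An antiderivative is F(w) = -5*log(w - 2) - 3*log(w + 1).
Then F(5) - F(4) = (-8*log(3) - 3*log(2)) - (-3*log(5) - 5*log(2)) = -8*log(3) + 2*log(2) + 3*log(5).

-8*log(3) + 2*log(2) + 3*log(5)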